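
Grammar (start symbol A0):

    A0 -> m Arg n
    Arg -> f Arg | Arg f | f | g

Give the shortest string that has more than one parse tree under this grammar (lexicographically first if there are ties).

length 3: no string has ≥2 trees
length 4: m f f n has 2 parse trees

Two derivations of m f f n:
  A0 ⇒ m Arg n ⇒ m f Arg n ⇒ m f f n
  A0 ⇒ m Arg n ⇒ m Arg f n ⇒ m f f n

m f f n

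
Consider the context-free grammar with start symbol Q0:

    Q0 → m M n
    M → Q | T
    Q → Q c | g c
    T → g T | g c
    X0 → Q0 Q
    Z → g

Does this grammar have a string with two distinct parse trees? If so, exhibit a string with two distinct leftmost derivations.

Ambiguous

Witness: m g c n

Derivation 1: Q0 ⇒ m M n ⇒ m Q n ⇒ m g c n
Derivation 2: Q0 ⇒ m M n ⇒ m T n ⇒ m g c n

Two distinct leftmost derivations for the same string.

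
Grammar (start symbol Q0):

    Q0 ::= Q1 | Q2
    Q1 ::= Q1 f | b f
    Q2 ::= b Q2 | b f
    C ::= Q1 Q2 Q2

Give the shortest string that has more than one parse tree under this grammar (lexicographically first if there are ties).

length 2: b f has 2 parse trees

Two derivations of b f:
  Q0 ⇒ Q1 ⇒ b f
  Q0 ⇒ Q2 ⇒ b f

b f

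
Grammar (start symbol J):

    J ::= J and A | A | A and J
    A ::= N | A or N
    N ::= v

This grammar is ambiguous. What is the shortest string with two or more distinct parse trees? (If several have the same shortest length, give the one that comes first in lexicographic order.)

length 1: no string has ≥2 trees
length 3: v and v has 2 parse trees

Two derivations of v and v:
  J ⇒ J and A ⇒ A and A ⇒ N and A ⇒ v and A ⇒ v and N ⇒ v and v
  J ⇒ A and J ⇒ N and J ⇒ v and J ⇒ v and A ⇒ v and N ⇒ v and v

v and v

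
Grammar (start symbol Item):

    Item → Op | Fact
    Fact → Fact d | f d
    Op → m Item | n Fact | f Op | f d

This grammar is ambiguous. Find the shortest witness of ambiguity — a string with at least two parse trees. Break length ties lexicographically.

length 2: f d has 2 parse trees

Two derivations of f d:
  Item ⇒ Op ⇒ f d
  Item ⇒ Fact ⇒ f d

f d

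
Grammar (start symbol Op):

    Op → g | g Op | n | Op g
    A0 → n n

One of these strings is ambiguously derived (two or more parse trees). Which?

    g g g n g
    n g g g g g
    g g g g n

g g g n g

g g g n g: 4 trees
n g g g g g: 1 tree
g g g g n: 1 tree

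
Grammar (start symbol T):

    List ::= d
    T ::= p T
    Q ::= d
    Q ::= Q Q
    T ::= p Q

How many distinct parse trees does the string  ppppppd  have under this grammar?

Parse trees for ppppppd:
  [T p [T p [T p [T p [T p [T p [Q d]]]]]]]

1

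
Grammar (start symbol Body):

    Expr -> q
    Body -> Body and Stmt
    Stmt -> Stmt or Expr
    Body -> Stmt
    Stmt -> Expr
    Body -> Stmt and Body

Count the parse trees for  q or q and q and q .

4

Parse trees for q or q and q and q:
  [Body [Body [Body [Stmt [Stmt [Expr q]] or [Expr q]]] and [Stmt [Expr q]]] and [Stmt [Expr q]]]
  [Body [Body [Stmt [Stmt [Expr q]] or [Expr q]] and [Body [Stmt [Expr q]]]] and [Stmt [Expr q]]]
  [Body [Stmt [Stmt [Expr q]] or [Expr q]] and [Body [Body [Stmt [Expr q]]] and [Stmt [Expr q]]]]
  [Body [Stmt [Stmt [Expr q]] or [Expr q]] and [Body [Stmt [Expr q]] and [Body [Stmt [Expr q]]]]]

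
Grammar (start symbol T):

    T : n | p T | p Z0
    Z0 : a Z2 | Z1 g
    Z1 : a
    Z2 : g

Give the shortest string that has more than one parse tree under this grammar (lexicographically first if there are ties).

p a g

length 1: no string has ≥2 trees
length 2: no string has ≥2 trees
length 3: p a g has 2 parse trees

Two derivations of p a g:
  T ⇒ p Z0 ⇒ p a Z2 ⇒ p a g
  T ⇒ p Z0 ⇒ p Z1 g ⇒ p a g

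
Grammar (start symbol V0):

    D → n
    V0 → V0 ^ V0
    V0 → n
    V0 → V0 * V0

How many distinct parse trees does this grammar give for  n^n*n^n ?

5

Parse trees for n^n*n^n:
  [V0 [V0 n] ^ [V0 [V0 [V0 n] * [V0 n]] ^ [V0 n]]]
  [V0 [V0 n] ^ [V0 [V0 n] * [V0 [V0 n] ^ [V0 n]]]]
  [V0 [V0 [V0 n] ^ [V0 [V0 n] * [V0 n]]] ^ [V0 n]]
  [V0 [V0 [V0 [V0 n] ^ [V0 n]] * [V0 n]] ^ [V0 n]]
  [V0 [V0 [V0 n] ^ [V0 n]] * [V0 [V0 n] ^ [V0 n]]]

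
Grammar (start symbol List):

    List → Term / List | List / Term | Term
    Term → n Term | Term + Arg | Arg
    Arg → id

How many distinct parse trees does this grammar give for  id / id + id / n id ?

4

Parse trees for id / id + id / n id:
  [List [Term [Arg id]] / [List [Term [Term [Arg id]] + [Arg id]] / [List [Term n [Term [Arg id]]]]]]
  [List [Term [Arg id]] / [List [List [Term [Term [Arg id]] + [Arg id]]] / [Term n [Term [Arg id]]]]]
  [List [List [Term [Arg id]] / [List [Term [Term [Arg id]] + [Arg id]]]] / [Term n [Term [Arg id]]]]
  [List [List [List [Term [Arg id]]] / [Term [Term [Arg id]] + [Arg id]]] / [Term n [Term [Arg id]]]]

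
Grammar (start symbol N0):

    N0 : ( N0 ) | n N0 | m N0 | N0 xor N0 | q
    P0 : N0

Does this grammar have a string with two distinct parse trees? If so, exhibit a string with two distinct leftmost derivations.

Ambiguous

Witness: m q xor q

Derivation 1: N0 ⇒ m N0 ⇒ m N0 xor N0 ⇒ m q xor N0 ⇒ m q xor q
Derivation 2: N0 ⇒ N0 xor N0 ⇒ m N0 xor N0 ⇒ m q xor N0 ⇒ m q xor q

Two distinct leftmost derivations for the same string.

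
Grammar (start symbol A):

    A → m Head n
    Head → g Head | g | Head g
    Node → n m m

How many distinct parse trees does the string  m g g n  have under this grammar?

2

Parse trees for m g g n:
  [A m [Head g [Head g]] n]
  [A m [Head [Head g] g] n]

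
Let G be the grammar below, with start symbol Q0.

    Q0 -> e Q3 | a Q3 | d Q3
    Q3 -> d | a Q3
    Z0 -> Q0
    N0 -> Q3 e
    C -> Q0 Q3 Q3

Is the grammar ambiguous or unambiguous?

Only Q0, Q3 are reachable from Q0; ignoring the rest: Restricted to the reachable nonterminals, every rule has the form A → t or A → t B, and no two rules for the same A share a first terminal. The grammar encodes a DFA — one run per string.

Unambiguous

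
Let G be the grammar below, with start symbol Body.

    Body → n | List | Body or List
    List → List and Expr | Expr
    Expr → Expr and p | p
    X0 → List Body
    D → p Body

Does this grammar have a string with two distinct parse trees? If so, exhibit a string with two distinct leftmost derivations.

Witness: p and p

Derivation 1: Body ⇒ List ⇒ List and Expr ⇒ Expr and Expr ⇒ p and Expr ⇒ p and p
Derivation 2: Body ⇒ List ⇒ Expr ⇒ Expr and p ⇒ p and p

Two distinct leftmost derivations for the same string.

Ambiguous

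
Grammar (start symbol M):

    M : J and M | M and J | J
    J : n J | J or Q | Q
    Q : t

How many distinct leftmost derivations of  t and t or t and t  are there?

Parse trees for t and t or t and t:
  [M [J [Q t]] and [M [J [J [Q t]] or [Q t]] and [M [J [Q t]]]]]
  [M [J [Q t]] and [M [M [J [J [Q t]] or [Q t]]] and [J [Q t]]]]
  [M [M [J [Q t]] and [M [J [J [Q t]] or [Q t]]]] and [J [Q t]]]
  [M [M [M [J [Q t]]] and [J [J [Q t]] or [Q t]]] and [J [Q t]]]

4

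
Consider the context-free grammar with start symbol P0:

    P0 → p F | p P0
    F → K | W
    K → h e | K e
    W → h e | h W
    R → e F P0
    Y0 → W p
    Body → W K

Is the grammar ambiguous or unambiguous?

Ambiguous

Witness: p h e

Derivation 1: P0 ⇒ p F ⇒ p K ⇒ p h e
Derivation 2: P0 ⇒ p F ⇒ p W ⇒ p h e

Two distinct leftmost derivations for the same string.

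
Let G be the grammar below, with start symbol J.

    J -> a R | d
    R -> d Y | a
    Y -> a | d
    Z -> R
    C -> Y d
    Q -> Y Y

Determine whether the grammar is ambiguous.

Only J, R, Y are reachable from J; ignoring the rest: Restricted to the reachable nonterminals, every rule has the form A → t or A → t B, and no two rules for the same A share a first terminal. The grammar encodes a DFA — one run per string.

Unambiguous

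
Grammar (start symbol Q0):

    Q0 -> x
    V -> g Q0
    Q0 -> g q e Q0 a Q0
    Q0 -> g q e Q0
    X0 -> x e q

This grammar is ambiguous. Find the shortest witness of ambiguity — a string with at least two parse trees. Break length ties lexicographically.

g q e g q e x a x

length 1: no string has ≥2 trees
length 4: no string has ≥2 trees
length 6: no string has ≥2 trees
length 7: no string has ≥2 trees
length 9: g q e g q e x a x has 2 parse trees

Two derivations of g q e g q e x a x:
  Q0 ⇒ g q e Q0 a Q0 ⇒ g q e g q e Q0 a Q0 ⇒ g q e g q e x a Q0 ⇒ g q e g q e x a x
  Q0 ⇒ g q e Q0 ⇒ g q e g q e Q0 a Q0 ⇒ g q e g q e x a Q0 ⇒ g q e g q e x a x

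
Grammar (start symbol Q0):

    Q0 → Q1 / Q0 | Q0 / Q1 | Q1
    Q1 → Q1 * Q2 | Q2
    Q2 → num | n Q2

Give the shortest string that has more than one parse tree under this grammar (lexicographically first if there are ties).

num / num

length 1: no string has ≥2 trees
length 2: no string has ≥2 trees
length 3: num / num has 2 parse trees

Two derivations of num / num:
  Q0 ⇒ Q1 / Q0 ⇒ Q2 / Q0 ⇒ num / Q0 ⇒ num / Q1 ⇒ num / Q2 ⇒ num / num
  Q0 ⇒ Q0 / Q1 ⇒ Q1 / Q1 ⇒ Q2 / Q1 ⇒ num / Q1 ⇒ num / Q2 ⇒ num / num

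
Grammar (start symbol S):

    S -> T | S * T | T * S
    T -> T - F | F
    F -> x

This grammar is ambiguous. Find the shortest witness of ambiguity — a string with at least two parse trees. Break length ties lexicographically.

length 1: no string has ≥2 trees
length 3: x * x has 2 parse trees

Two derivations of x * x:
  S ⇒ S * T ⇒ T * T ⇒ F * T ⇒ x * T ⇒ x * F ⇒ x * x
  S ⇒ T * S ⇒ F * S ⇒ x * S ⇒ x * T ⇒ x * F ⇒ x * x

x * x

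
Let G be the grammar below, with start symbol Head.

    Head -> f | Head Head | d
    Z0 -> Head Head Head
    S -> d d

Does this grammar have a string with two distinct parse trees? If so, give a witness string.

Witness: d d d

Derivation 1: Head ⇒ Head Head ⇒ Head Head Head ⇒ d Head Head ⇒ d d Head ⇒ d d d
Derivation 2: Head ⇒ Head Head ⇒ d Head ⇒ d Head Head ⇒ d d Head ⇒ d d d

Two distinct leftmost derivations for the same string.

Ambiguous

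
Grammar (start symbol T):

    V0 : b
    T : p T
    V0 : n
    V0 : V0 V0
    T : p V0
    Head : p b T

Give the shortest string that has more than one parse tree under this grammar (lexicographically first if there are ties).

length 2: no string has ≥2 trees
length 3: no string has ≥2 trees
length 4: p b b b has 2 parse trees

Two derivations of p b b b:
  T ⇒ p V0 ⇒ p V0 V0 ⇒ p b V0 ⇒ p b V0 V0 ⇒ p b b V0 ⇒ p b b b
  T ⇒ p V0 ⇒ p V0 V0 ⇒ p V0 V0 V0 ⇒ p b V0 V0 ⇒ p b b V0 ⇒ p b b b

p b b b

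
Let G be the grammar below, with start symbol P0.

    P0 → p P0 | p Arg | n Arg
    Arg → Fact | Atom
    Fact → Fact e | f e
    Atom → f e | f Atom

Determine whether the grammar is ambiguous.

Ambiguous

Witness: n f e

Derivation 1: P0 ⇒ n Arg ⇒ n Fact ⇒ n f e
Derivation 2: P0 ⇒ n Arg ⇒ n Atom ⇒ n f e

Two distinct leftmost derivations for the same string.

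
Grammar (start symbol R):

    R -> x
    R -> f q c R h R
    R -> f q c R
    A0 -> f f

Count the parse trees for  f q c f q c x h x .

Parse trees for f q c f q c x h x:
  [R f q c [R f q c [R x]] h [R x]]
  [R f q c [R f q c [R x] h [R x]]]

2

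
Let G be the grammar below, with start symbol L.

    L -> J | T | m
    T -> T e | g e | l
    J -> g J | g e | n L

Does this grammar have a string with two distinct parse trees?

Ambiguous

Witness: g e

Derivation 1: L ⇒ J ⇒ g e
Derivation 2: L ⇒ T ⇒ g e

Two distinct leftmost derivations for the same string.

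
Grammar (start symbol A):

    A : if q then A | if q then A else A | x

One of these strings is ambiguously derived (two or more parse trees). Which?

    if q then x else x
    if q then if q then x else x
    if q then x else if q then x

if q then x else x: 1 tree
if q then if q then x else x: 2 trees
if q then x else if q then x: 1 tree

if q then if q then x else x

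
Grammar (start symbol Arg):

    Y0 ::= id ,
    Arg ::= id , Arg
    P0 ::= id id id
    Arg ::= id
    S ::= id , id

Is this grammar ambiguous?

Unambiguous

(S, P0, Y0 are unreachable from Arg, so their rules don't affect L(Arg).) The reachable grammar is A → atom sep A | atom. Each atom is followed by either the separator (recurse) or end-of-string (stop) — no choice point.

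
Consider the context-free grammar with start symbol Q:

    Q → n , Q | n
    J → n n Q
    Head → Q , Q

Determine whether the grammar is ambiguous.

(J, Head are unreachable from Q, so their rules don't affect L(Q).) Right-recursive list with a separator: after each atom, whether the separator follows determines the rule. One parse per string.

Unambiguous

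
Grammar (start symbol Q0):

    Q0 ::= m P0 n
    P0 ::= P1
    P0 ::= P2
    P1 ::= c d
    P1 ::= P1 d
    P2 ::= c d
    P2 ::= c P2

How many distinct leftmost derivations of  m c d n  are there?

Parse trees for m c d n:
  [Q0 m [P0 [P1 c d]] n]
  [Q0 m [P0 [P2 c d]] n]

2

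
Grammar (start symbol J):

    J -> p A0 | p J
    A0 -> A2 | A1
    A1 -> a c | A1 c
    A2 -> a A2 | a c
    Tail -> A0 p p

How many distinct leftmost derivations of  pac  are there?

Parse trees for pac:
  [J p [A0 [A2 a c]]]
  [J p [A0 [A1 a c]]]

2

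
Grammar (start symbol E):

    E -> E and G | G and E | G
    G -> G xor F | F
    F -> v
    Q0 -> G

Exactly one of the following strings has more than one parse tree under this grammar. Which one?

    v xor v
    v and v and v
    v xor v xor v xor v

v xor v: 1 tree
v and v and v: 4 trees
v xor v xor v xor v: 1 tree

v and v and v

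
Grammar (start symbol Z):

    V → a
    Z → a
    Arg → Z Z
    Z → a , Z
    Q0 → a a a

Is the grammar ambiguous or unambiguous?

Only Z is reachable from Z; ignoring the rest: The reachable grammar is A → atom sep A | atom. Each atom is followed by either the separator (recurse) or end-of-string (stop) — no choice point.

Unambiguous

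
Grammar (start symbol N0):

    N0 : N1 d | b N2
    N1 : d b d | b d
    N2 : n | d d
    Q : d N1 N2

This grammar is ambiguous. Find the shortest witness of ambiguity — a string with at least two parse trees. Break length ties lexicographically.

b d d

length 2: no string has ≥2 trees
length 3: b d d has 2 parse trees

Two derivations of b d d:
  N0 ⇒ N1 d ⇒ b d d
  N0 ⇒ b N2 ⇒ b d d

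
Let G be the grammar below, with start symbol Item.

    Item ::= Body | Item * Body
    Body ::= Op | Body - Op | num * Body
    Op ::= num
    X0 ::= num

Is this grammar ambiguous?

Ambiguous

Witness: num * num

Derivation 1: Item ⇒ Body ⇒ num * Body ⇒ num * Op ⇒ num * num
Derivation 2: Item ⇒ Item * Body ⇒ Body * Body ⇒ Op * Body ⇒ num * Body ⇒ num * Op ⇒ num * num

Two distinct leftmost derivations for the same string.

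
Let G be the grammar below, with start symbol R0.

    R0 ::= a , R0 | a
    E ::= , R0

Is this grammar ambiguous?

Unambiguous

Only R0 is reachable from R0; ignoring the rest: Right-recursive list with a separator: after each atom, whether the separator follows determines the rule. One parse per string.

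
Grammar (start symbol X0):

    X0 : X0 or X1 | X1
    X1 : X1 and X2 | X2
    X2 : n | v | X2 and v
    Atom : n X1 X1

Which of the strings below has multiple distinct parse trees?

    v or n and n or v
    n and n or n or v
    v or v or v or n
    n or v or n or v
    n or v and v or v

v or n and n or v: 1 tree
n and n or n or v: 1 tree
v or v or v or n: 1 tree
n or v or n or v: 1 tree
n or v and v or v: 2 trees

n or v and v or v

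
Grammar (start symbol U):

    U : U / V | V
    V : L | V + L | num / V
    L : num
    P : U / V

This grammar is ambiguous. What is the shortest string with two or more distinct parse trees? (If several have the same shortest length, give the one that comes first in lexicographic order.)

num / num

length 1: no string has ≥2 trees
length 3: num / num has 2 parse trees

Two derivations of num / num:
  U ⇒ U / V ⇒ V / V ⇒ L / V ⇒ num / V ⇒ num / L ⇒ num / num
  U ⇒ V ⇒ num / V ⇒ num / L ⇒ num / num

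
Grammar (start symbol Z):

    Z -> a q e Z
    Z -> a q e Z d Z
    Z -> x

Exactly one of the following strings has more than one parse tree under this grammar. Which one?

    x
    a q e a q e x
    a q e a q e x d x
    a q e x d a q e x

x: 1 tree
a q e a q e x: 1 tree
a q e a q e x d x: 2 trees
a q e x d a q e x: 1 tree

a q e a q e x d x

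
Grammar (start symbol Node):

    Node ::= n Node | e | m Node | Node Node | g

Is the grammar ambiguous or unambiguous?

Ambiguous

Witness: e e e

Derivation 1: Node ⇒ Node Node ⇒ e Node ⇒ e Node Node ⇒ e e Node ⇒ e e e
Derivation 2: Node ⇒ Node Node ⇒ Node Node Node ⇒ e Node Node ⇒ e e Node ⇒ e e e

Two distinct leftmost derivations for the same string.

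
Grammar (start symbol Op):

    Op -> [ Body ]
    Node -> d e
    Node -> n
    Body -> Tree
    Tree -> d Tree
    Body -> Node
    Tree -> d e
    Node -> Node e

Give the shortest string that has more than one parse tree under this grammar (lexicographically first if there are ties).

[ d e ]

length 3: no string has ≥2 trees
length 4: [ d e ] has 2 parse trees

Two derivations of [ d e ]:
  Op ⇒ [ Body ] ⇒ [ Tree ] ⇒ [ d e ]
  Op ⇒ [ Body ] ⇒ [ Node ] ⇒ [ d e ]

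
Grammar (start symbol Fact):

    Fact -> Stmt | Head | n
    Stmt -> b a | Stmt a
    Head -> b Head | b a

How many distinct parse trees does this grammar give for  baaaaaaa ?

Parse trees for baaaaaaa:
  [Fact [Stmt [Stmt [Stmt [Stmt [Stmt [Stmt [Stmt b a] a] a] a] a] a] a]]

1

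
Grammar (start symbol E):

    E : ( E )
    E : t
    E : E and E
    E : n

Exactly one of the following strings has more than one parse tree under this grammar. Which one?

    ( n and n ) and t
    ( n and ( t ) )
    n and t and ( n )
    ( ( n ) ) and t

( n and n ) and t: 1 tree
( n and ( t ) ): 1 tree
n and t and ( n ): 2 trees
( ( n ) ) and t: 1 tree

n and t and ( n )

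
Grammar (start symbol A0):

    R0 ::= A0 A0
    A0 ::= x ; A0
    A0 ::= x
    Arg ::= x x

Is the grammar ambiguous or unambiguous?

Unambiguous

Only A0 is reachable from A0; ignoring the rest: Right-recursive list with a separator: after each atom, whether the separator follows determines the rule. One parse per string.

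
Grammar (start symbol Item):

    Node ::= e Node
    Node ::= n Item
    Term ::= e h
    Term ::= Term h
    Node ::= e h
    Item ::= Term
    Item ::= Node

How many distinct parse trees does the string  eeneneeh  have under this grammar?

1

Parse trees for eeneneeh:
  [Item [Node e [Node e [Node n [Item [Node e [Node n [Item [Node e [Node e h]]]]]]]]]]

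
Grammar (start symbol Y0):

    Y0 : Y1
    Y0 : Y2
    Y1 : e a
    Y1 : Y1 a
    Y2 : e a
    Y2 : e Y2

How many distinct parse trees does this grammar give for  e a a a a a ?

Parse trees for e a a a a a:
  [Y0 [Y1 [Y1 [Y1 [Y1 [Y1 e a] a] a] a] a]]

1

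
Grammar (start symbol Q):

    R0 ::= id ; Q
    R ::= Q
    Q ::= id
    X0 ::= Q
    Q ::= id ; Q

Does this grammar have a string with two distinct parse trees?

Unambiguous

Only Q is reachable from Q; ignoring the rest: The reachable grammar is A → atom sep A | atom. Each atom is followed by either the separator (recurse) or end-of-string (stop) — no choice point.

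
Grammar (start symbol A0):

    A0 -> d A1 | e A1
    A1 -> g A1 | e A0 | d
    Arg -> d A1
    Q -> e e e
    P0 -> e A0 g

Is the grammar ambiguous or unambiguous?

Unambiguous

(Arg, Q, P0 are unreachable from A0, so their rules don't affect L(A0).) The reachable rules are right-linear with at most one rule per (nonterminal, next-terminal) pair. Each input token forces the next rule, so parsing is deterministic.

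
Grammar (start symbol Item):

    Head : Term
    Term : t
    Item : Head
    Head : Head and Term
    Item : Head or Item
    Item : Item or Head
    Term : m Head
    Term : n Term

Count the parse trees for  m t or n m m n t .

2

Parse trees for m t or n m m n t:
  [Item [Head [Term m [Head [Term t]]]] or [Item [Head [Term n [Term m [Head [Term m [Head [Term n [Term t]]]]]]]]]]
  [Item [Item [Head [Term m [Head [Term t]]]]] or [Head [Term n [Term m [Head [Term m [Head [Term n [Term t]]]]]]]]]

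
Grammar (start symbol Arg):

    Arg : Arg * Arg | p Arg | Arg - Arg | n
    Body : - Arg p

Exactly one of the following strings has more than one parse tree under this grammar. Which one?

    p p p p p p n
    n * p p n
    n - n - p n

n - n - p n

p p p p p p n: 1 tree
n * p p n: 1 tree
n - n - p n: 2 trees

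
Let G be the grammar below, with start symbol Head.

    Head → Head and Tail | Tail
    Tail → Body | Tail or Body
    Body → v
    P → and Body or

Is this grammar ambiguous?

Unambiguous

(P is unreachable from Head, so its rules don't affect L(Head).) The grammar is stratified — Head handles 'and' (left-recursive), Tail handles 'or', Body atoms. Each operator has a fixed associativity and precedence level, so every string has one parse.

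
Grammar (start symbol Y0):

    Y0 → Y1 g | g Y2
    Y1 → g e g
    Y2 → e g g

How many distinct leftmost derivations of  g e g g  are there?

Parse trees for g e g g:
  [Y0 [Y1 g e g] g]
  [Y0 g [Y2 e g g]]

2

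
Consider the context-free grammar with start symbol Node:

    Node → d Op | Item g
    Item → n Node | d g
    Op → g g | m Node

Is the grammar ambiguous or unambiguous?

Ambiguous

Witness: d g g

Derivation 1: Node ⇒ d Op ⇒ d g g
Derivation 2: Node ⇒ Item g ⇒ d g g

Two distinct leftmost derivations for the same string.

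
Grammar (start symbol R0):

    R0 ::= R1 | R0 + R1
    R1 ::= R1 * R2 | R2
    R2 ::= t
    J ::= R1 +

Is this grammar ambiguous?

Unambiguous

(J is unreachable from R0, so its rules don't affect L(R0).) This is a standard precedence ladder (R0 over R1 over R2), with each level left-recursive on its own operator ('+' at R0, '*' at R1). That structure is LR(1), hence unambiguous.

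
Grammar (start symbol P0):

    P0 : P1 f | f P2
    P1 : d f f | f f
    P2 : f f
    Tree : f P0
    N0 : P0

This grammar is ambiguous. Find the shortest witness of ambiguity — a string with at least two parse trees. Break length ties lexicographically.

length 3: f f f has 2 parse trees

Two derivations of f f f:
  P0 ⇒ P1 f ⇒ f f f
  P0 ⇒ f P2 ⇒ f f f

f f f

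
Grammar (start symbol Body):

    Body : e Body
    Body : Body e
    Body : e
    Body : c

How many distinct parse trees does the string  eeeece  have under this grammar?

5

Parse trees for eeeece:
  [Body e [Body e [Body e [Body e [Body [Body c] e]]]]]
  [Body e [Body e [Body e [Body [Body e [Body c]] e]]]]
  [Body e [Body e [Body [Body e [Body e [Body c]]] e]]]
  [Body e [Body [Body e [Body e [Body e [Body c]]]] e]]
  [Body [Body e [Body e [Body e [Body e [Body c]]]]] e]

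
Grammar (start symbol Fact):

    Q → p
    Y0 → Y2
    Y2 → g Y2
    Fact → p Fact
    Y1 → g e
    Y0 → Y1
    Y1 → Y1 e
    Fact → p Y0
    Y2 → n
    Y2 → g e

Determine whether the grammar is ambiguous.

Witness: p g e

Derivation 1: Fact ⇒ p Y0 ⇒ p Y2 ⇒ p g e
Derivation 2: Fact ⇒ p Y0 ⇒ p Y1 ⇒ p g e

Two distinct leftmost derivations for the same string.

Ambiguous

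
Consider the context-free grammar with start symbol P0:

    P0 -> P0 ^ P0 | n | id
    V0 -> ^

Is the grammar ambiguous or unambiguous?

Witness: id ^ id ^ id

Derivation 1: P0 ⇒ P0 ^ P0 ⇒ P0 ^ P0 ^ P0 ⇒ id ^ P0 ^ P0 ⇒ id ^ id ^ P0 ⇒ id ^ id ^ id
Derivation 2: P0 ⇒ P0 ^ P0 ⇒ id ^ P0 ⇒ id ^ P0 ^ P0 ⇒ id ^ id ^ P0 ⇒ id ^ id ^ id

Two distinct leftmost derivations for the same string.

Ambiguous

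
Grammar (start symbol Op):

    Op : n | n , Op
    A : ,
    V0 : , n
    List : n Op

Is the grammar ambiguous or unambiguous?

Unambiguous

(A, V0, List are unreachable from Op, so their rules don't affect L(Op).) Right-recursive list with a separator: after each atom, whether the separator follows determines the rule. One parse per string.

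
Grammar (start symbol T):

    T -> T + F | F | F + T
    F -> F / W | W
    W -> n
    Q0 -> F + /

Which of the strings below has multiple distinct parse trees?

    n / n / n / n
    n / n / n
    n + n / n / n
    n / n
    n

n / n / n / n: 1 tree
n / n / n: 1 tree
n + n / n / n: 2 trees
n / n: 1 tree
n: 1 tree

n + n / n / n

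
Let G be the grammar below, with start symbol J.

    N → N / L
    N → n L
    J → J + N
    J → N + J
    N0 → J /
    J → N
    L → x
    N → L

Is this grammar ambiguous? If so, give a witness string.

Ambiguous

Witness: x + x

Derivation 1: J ⇒ J + N ⇒ N + N ⇒ L + N ⇒ x + N ⇒ x + L ⇒ x + x
Derivation 2: J ⇒ N + J ⇒ L + J ⇒ x + J ⇒ x + N ⇒ x + L ⇒ x + x

Two distinct leftmost derivations for the same string.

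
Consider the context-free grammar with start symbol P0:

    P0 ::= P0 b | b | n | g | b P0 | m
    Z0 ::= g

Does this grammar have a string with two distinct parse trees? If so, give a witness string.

Witness: b b

Derivation 1: P0 ⇒ P0 b ⇒ b b
Derivation 2: P0 ⇒ b P0 ⇒ b b

Two distinct leftmost derivations for the same string.

Ambiguous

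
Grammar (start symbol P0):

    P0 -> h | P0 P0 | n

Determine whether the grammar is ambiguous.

Ambiguous

Witness: h h h

Derivation 1: P0 ⇒ P0 P0 ⇒ h P0 ⇒ h P0 P0 ⇒ h h P0 ⇒ h h h
Derivation 2: P0 ⇒ P0 P0 ⇒ P0 P0 P0 ⇒ h P0 P0 ⇒ h h P0 ⇒ h h h

Two distinct leftmost derivations for the same string.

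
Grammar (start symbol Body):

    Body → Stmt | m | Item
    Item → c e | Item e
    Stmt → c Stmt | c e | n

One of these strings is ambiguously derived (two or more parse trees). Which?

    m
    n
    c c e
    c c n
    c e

c e

m: 1 tree
n: 1 tree
c c e: 1 tree
c c n: 1 tree
c e: 2 trees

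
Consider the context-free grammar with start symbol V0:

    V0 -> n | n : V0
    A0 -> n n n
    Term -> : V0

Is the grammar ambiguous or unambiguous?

(A0, Term are unreachable from V0, so their rules don't affect L(V0).) The reachable grammar is A → atom sep A | atom. Each atom is followed by either the separator (recurse) or end-of-string (stop) — no choice point.

Unambiguous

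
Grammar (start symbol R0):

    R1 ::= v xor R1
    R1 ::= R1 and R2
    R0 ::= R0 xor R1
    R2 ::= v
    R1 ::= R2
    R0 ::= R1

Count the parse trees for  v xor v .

Parse trees for v xor v:
  [R0 [R0 [R1 [R2 v]]] xor [R1 [R2 v]]]
  [R0 [R1 v xor [R1 [R2 v]]]]

2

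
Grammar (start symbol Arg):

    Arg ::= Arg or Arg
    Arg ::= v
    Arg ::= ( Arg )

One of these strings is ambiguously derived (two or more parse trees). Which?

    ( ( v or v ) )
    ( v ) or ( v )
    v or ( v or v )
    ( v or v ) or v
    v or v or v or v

( ( v or v ) ): 1 tree
( v ) or ( v ): 1 tree
v or ( v or v ): 1 tree
( v or v ) or v: 1 tree
v or v or v or v: 5 trees

v or v or v or v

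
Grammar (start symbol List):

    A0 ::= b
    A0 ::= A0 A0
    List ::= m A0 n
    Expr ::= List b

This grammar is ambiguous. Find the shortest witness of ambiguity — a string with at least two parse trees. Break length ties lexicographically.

length 3: no string has ≥2 trees
length 4: no string has ≥2 trees
length 5: m b b b n has 2 parse trees

Two derivations of m b b b n:
  List ⇒ m A0 n ⇒ m A0 A0 n ⇒ m b A0 n ⇒ m b A0 A0 n ⇒ m b b A0 n ⇒ m b b b n
  List ⇒ m A0 n ⇒ m A0 A0 n ⇒ m A0 A0 A0 n ⇒ m b A0 A0 n ⇒ m b b A0 n ⇒ m b b b n

m b b b n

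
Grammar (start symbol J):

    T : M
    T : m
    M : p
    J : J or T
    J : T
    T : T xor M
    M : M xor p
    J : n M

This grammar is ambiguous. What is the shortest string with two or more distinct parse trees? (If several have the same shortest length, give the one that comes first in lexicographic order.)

p xor p

length 1: no string has ≥2 trees
length 2: no string has ≥2 trees
length 3: p xor p has 2 parse trees

Two derivations of p xor p:
  J ⇒ T ⇒ M ⇒ M xor p ⇒ p xor p
  J ⇒ T ⇒ T xor M ⇒ M xor M ⇒ p xor M ⇒ p xor p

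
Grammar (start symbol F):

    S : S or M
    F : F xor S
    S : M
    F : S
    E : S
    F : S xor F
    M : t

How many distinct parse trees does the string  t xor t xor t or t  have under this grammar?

4

Parse trees for t xor t xor t or t:
  [F [F [F [S [M t]]] xor [S [M t]]] xor [S [S [M t]] or [M t]]]
  [F [F [S [M t]] xor [F [S [M t]]]] xor [S [S [M t]] or [M t]]]
  [F [S [M t]] xor [F [F [S [M t]]] xor [S [S [M t]] or [M t]]]]
  [F [S [M t]] xor [F [S [M t]] xor [F [S [S [M t]] or [M t]]]]]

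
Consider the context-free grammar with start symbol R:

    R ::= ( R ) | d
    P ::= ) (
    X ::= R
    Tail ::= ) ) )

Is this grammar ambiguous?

Unambiguous

Only R is reachable from R; ignoring the rest: L(R) is { openⁿ atom closeⁿ : n ≥ 0 }. The bracket depth fixes n, and the derivation is forced at every step.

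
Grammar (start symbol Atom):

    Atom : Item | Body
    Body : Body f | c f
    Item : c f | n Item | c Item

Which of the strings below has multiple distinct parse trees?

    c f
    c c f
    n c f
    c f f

c f

c f: 2 trees
c c f: 1 tree
n c f: 1 tree
c f f: 1 tree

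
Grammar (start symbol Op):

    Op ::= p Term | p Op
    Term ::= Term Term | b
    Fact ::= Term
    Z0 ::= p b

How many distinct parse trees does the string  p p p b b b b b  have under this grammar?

14

Parse trees for p p p b b b b b (showing first 6 of 14):
  [Op p [Op p [Op p [Term [Term b] [Term [Term b] [Term [Term b] [Term [Term b] [Term b]]]]]]]]
  [Op p [Op p [Op p [Term [Term b] [Term [Term b] [Term [Term [Term b] [Term b]] [Term b]]]]]]]
  [Op p [Op p [Op p [Term [Term b] [Term [Term [Term b] [Term b]] [Term [Term b] [Term b]]]]]]]
  [Op p [Op p [Op p [Term [Term b] [Term [Term [Term b] [Term [Term b] [Term b]]] [Term b]]]]]]
  [Op p [Op p [Op p [Term [Term b] [Term [Term [Term [Term b] [Term b]] [Term b]] [Term b]]]]]]
  [Op p [Op p [Op p [Term [Term [Term b] [Term b]] [Term [Term b] [Term [Term b] [Term b]]]]]]]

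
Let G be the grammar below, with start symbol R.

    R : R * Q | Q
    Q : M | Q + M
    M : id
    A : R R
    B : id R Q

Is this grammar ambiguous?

Only R, Q, M are reachable from R; ignoring the rest: R → R * Q | Q  ;  Q → Q + M | M  — a left-associative chain with M at the bottom. Each string factors uniquely by precedence.

Unambiguous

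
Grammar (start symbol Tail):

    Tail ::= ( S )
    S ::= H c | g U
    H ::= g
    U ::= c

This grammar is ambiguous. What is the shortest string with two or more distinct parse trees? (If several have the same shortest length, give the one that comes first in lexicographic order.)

( g c )

length 4: ( g c ) has 2 parse trees

Two derivations of ( g c ):
  Tail ⇒ ( S ) ⇒ ( H c ) ⇒ ( g c )
  Tail ⇒ ( S ) ⇒ ( g U ) ⇒ ( g c )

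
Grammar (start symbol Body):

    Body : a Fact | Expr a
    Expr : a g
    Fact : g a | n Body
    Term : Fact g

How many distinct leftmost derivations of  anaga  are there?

Parse trees for anaga:
  [Body a [Fact n [Body a [Fact g a]]]]
  [Body a [Fact n [Body [Expr a g] a]]]

2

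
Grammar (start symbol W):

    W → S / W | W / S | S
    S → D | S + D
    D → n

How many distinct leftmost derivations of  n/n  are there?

Parse trees for n/n:
  [W [S [D n]] / [W [S [D n]]]]
  [W [W [S [D n]]] / [S [D n]]]

2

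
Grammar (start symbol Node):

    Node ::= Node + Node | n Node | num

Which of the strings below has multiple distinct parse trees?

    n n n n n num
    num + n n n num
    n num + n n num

n num + n n num

n n n n n num: 1 tree
num + n n n num: 1 tree
n num + n n num: 2 trees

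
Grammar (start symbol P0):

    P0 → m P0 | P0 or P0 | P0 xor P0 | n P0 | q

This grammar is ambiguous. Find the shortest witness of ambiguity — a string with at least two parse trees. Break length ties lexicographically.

length 1: no string has ≥2 trees
length 2: no string has ≥2 trees
length 3: no string has ≥2 trees
length 4: m q or q has 2 parse trees

Two derivations of m q or q:
  P0 ⇒ m P0 ⇒ m P0 or P0 ⇒ m q or P0 ⇒ m q or q
  P0 ⇒ P0 or P0 ⇒ m P0 or P0 ⇒ m q or P0 ⇒ m q or q

m q or q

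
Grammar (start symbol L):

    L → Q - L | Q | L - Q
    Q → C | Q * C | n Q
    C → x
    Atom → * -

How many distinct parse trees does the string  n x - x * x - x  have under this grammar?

4

Parse trees for n x - x * x - x:
  [L [Q n [Q [C x]]] - [L [Q [Q [C x]] * [C x]] - [L [Q [C x]]]]]
  [L [Q n [Q [C x]]] - [L [L [Q [Q [C x]] * [C x]]] - [Q [C x]]]]
  [L [L [Q n [Q [C x]]] - [L [Q [Q [C x]] * [C x]]]] - [Q [C x]]]
  [L [L [L [Q n [Q [C x]]]] - [Q [Q [C x]] * [C x]]] - [Q [C x]]]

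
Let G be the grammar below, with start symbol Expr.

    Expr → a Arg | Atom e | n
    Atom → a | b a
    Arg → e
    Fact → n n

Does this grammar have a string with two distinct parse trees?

Witness: a e

Derivation 1: Expr ⇒ a Arg ⇒ a e
Derivation 2: Expr ⇒ Atom e ⇒ a e

Two distinct leftmost derivations for the same string.

Ambiguous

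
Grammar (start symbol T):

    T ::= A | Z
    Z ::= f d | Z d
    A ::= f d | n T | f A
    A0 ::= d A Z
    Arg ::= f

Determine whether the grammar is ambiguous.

Ambiguous

Witness: f d

Derivation 1: T ⇒ A ⇒ f d
Derivation 2: T ⇒ Z ⇒ f d

Two distinct leftmost derivations for the same string.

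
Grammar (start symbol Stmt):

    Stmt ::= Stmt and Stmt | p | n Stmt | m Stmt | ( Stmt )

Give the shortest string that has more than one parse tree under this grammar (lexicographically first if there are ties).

length 1: no string has ≥2 trees
length 2: no string has ≥2 trees
length 3: no string has ≥2 trees
length 4: m p and p has 2 parse trees

Two derivations of m p and p:
  Stmt ⇒ Stmt and Stmt ⇒ m Stmt and Stmt ⇒ m p and Stmt ⇒ m p and p
  Stmt ⇒ m Stmt ⇒ m Stmt and Stmt ⇒ m p and Stmt ⇒ m p and p

m p and p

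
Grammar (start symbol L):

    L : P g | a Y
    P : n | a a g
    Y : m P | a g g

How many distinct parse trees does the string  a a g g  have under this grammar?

Parse trees for a a g g:
  [L [P a a g] g]
  [L a [Y a g g]]

2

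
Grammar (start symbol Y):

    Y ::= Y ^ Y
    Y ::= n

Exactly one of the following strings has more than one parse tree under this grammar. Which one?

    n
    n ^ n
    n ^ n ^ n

n: 1 tree
n ^ n: 1 tree
n ^ n ^ n: 2 trees

n ^ n ^ n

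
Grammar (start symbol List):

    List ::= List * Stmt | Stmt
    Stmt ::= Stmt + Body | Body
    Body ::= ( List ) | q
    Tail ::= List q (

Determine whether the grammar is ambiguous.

Unambiguous

(Tail is unreachable from List, so its rules don't affect L(List).) The grammar is stratified — List handles '*' (left-recursive), Stmt handles '+', Body atoms. Each operator has a fixed associativity and precedence level, so every string has one parse.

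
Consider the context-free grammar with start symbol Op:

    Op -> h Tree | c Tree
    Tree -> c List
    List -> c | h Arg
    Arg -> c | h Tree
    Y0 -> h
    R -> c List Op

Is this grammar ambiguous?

Unambiguous

(Y0, R are unreachable from Op, so their rules don't affect L(Op).) The reachable rules are right-linear with at most one rule per (nonterminal, next-terminal) pair. Each input token forces the next rule, so parsing is deterministic.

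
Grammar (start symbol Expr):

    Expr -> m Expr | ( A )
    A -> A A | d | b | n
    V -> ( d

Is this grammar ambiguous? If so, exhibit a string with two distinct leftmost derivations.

Ambiguous

Witness: ( b b b )

Derivation 1: Expr ⇒ ( A ) ⇒ ( A A ) ⇒ ( A A A ) ⇒ ( b A A ) ⇒ ( b b A ) ⇒ ( b b b )
Derivation 2: Expr ⇒ ( A ) ⇒ ( A A ) ⇒ ( b A ) ⇒ ( b A A ) ⇒ ( b b A ) ⇒ ( b b b )

Two distinct leftmost derivations for the same string.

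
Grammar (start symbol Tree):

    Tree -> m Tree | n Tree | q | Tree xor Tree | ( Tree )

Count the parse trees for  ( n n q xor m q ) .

3

Parse trees for ( n n q xor m q ):
  [Tree ( [Tree n [Tree n [Tree [Tree q] xor [Tree m [Tree q]]]]] )]
  [Tree ( [Tree n [Tree [Tree n [Tree q]] xor [Tree m [Tree q]]]] )]
  [Tree ( [Tree [Tree n [Tree n [Tree q]]] xor [Tree m [Tree q]]] )]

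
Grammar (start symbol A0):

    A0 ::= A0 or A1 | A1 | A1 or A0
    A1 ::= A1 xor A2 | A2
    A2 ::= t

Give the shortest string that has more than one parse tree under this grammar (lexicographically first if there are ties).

t or t

length 1: no string has ≥2 trees
length 3: t or t has 2 parse trees

Two derivations of t or t:
  A0 ⇒ A0 or A1 ⇒ A1 or A1 ⇒ A2 or A1 ⇒ t or A1 ⇒ t or A2 ⇒ t or t
  A0 ⇒ A1 or A0 ⇒ A2 or A0 ⇒ t or A0 ⇒ t or A1 ⇒ t or A2 ⇒ t or t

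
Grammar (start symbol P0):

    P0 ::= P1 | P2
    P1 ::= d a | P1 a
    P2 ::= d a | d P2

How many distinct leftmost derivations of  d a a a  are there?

Parse trees for d a a a:
  [P0 [P1 [P1 [P1 d a] a] a]]

1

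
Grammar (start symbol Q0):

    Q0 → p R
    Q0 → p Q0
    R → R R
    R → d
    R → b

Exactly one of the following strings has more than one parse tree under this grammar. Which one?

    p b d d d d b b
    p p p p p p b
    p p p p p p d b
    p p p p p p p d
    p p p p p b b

p b d d d d b b: 132 trees
p p p p p p b: 1 tree
p p p p p p d b: 1 tree
p p p p p p p d: 1 tree
p p p p p b b: 1 tree

p b d d d d b b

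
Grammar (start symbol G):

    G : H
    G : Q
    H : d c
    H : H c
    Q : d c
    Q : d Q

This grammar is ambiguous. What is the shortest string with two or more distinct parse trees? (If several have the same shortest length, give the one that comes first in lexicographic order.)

d c

length 2: d c has 2 parse trees

Two derivations of d c:
  G ⇒ H ⇒ d c
  G ⇒ Q ⇒ d c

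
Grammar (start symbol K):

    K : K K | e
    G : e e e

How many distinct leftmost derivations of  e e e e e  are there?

14

Parse trees for e e e e e (showing first 6 of 14):
  [K [K e] [K [K e] [K [K e] [K [K e] [K e]]]]]
  [K [K e] [K [K e] [K [K [K e] [K e]] [K e]]]]
  [K [K e] [K [K [K e] [K e]] [K [K e] [K e]]]]
  [K [K e] [K [K [K e] [K [K e] [K e]]] [K e]]]
  [K [K e] [K [K [K [K e] [K e]] [K e]] [K e]]]
  [K [K [K e] [K e]] [K [K e] [K [K e] [K e]]]]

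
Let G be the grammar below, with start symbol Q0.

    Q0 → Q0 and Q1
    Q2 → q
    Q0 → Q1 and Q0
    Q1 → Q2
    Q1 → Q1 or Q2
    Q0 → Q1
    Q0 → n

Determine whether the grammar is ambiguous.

Ambiguous

Witness: q and q

Derivation 1: Q0 ⇒ Q0 and Q1 ⇒ Q1 and Q1 ⇒ Q2 and Q1 ⇒ q and Q1 ⇒ q and Q2 ⇒ q and q
Derivation 2: Q0 ⇒ Q1 and Q0 ⇒ Q2 and Q0 ⇒ q and Q0 ⇒ q and Q1 ⇒ q and Q2 ⇒ q and q

Two distinct leftmost derivations for the same string.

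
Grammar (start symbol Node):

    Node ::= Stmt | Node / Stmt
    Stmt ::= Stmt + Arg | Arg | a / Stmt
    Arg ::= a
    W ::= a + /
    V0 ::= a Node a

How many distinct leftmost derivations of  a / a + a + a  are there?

4

Parse trees for a / a + a + a:
  [Node [Stmt [Stmt [Stmt a / [Stmt [Arg a]]] + [Arg a]] + [Arg a]]]
  [Node [Stmt [Stmt a / [Stmt [Stmt [Arg a]] + [Arg a]]] + [Arg a]]]
  [Node [Stmt a / [Stmt [Stmt [Stmt [Arg a]] + [Arg a]] + [Arg a]]]]
  [Node [Node [Stmt [Arg a]]] / [Stmt [Stmt [Stmt [Arg a]] + [Arg a]] + [Arg a]]]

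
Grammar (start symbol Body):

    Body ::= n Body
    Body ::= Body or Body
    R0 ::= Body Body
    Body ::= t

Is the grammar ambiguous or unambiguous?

Ambiguous

Witness: n t or t

Derivation 1: Body ⇒ n Body ⇒ n Body or Body ⇒ n t or Body ⇒ n t or t
Derivation 2: Body ⇒ Body or Body ⇒ n Body or Body ⇒ n t or Body ⇒ n t or t

Two distinct leftmost derivations for the same string.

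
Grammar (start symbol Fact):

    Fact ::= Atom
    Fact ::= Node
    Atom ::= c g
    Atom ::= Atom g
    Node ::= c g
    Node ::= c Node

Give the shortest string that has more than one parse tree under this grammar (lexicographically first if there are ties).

c g

length 2: c g has 2 parse trees

Two derivations of c g:
  Fact ⇒ Atom ⇒ c g
  Fact ⇒ Node ⇒ c g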